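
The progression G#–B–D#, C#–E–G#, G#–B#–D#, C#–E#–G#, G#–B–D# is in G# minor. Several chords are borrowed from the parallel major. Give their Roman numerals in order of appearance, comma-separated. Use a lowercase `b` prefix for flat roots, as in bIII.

I, IV

The diatonic triads in G# minor (with V from harmonic minor) are G#m, A#dim, B, C#m, D#, E, F#. G#–B–D# = G#m and C#–E–G# = C#m are both diatonic. G#–B#–D# doesn't fit — on degree 1 G# minor would have G#m (i). G# is the degree-1 chord of G# major, so it is the borrowed I. But C#–E#–G# is foreign: the diatonic iv on degree 4 is C#m, whereas C# comes from G# major. It is labeled IV.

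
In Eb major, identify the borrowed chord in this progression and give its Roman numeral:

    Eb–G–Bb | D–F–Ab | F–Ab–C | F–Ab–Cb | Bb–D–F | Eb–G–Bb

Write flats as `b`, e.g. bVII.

ii°

The diatonic triads in Eb major are Eb, Fm, Gm, Ab, Bb, Cm, Ddim. Eb–G–Bb = Eb, D–F–Ab = Ddim, F–Ab–C = Fm and Bb–D–F = Bb all belong to that set. But F–Ab–Cb is foreign: the diatonic ii on degree 2 is Fm, whereas Fdim comes from Eb minor. It is labeled ii°.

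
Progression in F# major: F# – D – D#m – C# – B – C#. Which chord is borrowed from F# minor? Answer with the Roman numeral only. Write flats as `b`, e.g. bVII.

bVI

F# major has the diatonic set F#, G#m, A#m, B, C#, D#m, E#dim. F#, D#m, C# and B all belong to that set. D (D–F#–A) doesn't fit — on degree 6 F# major would have D#m (vi). D is the degree-6 chord of F# minor, so it is the borrowed bVI.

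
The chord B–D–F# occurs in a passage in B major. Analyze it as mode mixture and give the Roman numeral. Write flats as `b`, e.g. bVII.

The root B is the diatonic 1st degree of B major; the borrowing shows in the chord quality. B–D–F# is a minor chord — the form found in B minor, not the diatonic I (B). Borrowed into B major it is written i.

i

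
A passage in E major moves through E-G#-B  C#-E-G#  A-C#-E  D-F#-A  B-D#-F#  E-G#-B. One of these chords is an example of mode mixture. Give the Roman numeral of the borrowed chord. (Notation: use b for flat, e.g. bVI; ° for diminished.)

In E major the diatonic chords are E, F#m, G#m, A, B, C#m, D#dim. E–G#–B = E, C#–E–G# = C#m, A–C#–E = A and B–D#–F# = B are all diatonic. D–F#–A is not: scale degree 7 in E major carries D#dim (vii°). In E minor the chord on that degree is D, so here it functions as bVII, borrowed from the parallel minor.

bVII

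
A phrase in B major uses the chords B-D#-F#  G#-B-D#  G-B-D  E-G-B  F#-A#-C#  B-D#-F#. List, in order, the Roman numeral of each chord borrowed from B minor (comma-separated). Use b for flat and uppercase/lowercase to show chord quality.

B major has the diatonic set B, C#m, D#m, E, F#, G#m, A#dim. B–D#–F# = B, G#–B–D# = G#m and F#–A#–C# = F# all belong to that set. G–B–D doesn't fit — on degree 6 B major would have G#m (vi). G is the degree-6 chord of B minor, so it is the borrowed bVI. E–G–B is not: scale degree 4 in B major carries E (IV). In B minor the chord on that degree is Em, so here it functions as iv, borrowed from the parallel minor.

bVI, iv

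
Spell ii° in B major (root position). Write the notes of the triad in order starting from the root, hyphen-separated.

The root, C#, is scale degree 2 — the same note in B major and B minor; only the chord quality changes. In B minor the chord on C# is C#–E–G.

C#-E-G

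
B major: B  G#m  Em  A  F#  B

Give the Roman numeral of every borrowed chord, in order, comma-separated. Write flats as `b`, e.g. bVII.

The diatonic triads in B major are B, C#m, D#m, E, F#, G#m, A#dim. B, G#m and F# all belong to that set. But Em (E–G–B) is foreign: the diatonic IV on degree 4 is E, whereas Em comes from B minor. It is labeled iv. A (A–C#–E) is not: scale degree 7 in B major carries A#dim (vii°). In B minor the chord on that degree is A, so here it functions as bVII, borrowed from the parallel minor.

iv, bVII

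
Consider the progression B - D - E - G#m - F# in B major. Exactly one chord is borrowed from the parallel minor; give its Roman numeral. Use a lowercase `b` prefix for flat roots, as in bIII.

The diatonic triads in B major are B, C#m, D#m, E, F#, G#m, A#dim. B, E, G#m and F# are all diatonic. But D (D–F#–A) is foreign: the diatonic iii on degree 3 is D#m, whereas D comes from B minor. It is labeled bIII.

bIII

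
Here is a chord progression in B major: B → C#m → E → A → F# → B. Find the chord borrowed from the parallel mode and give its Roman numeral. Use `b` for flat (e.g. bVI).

B major has the diatonic set B, C#m, D#m, E, F#, G#m, A#dim. Of the given chords, B, C#m, E and F# are diatonic. A (A–C#–E) doesn't fit — on degree 7 B major would have A#dim (vii°). A is the degree-7 chord of B minor, so it is the borrowed bVII.

bVII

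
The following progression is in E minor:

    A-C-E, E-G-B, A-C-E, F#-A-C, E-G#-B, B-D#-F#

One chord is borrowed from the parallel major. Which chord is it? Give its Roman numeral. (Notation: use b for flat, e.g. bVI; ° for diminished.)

I

In E minor (with V from harmonic minor) the diatonic chords are Em, F#dim, G, Am, B, C, D. A–C–E = Am, E–G–B = Em, F#–A–C = F#dim and B–D#–F# = B all belong to that set. But E–G#–B is foreign: the diatonic i on degree 1 is Em, whereas E comes from E major. It is labeled I.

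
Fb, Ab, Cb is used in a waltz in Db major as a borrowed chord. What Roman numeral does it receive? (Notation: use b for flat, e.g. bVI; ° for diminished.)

bIII

Fb is the lowered form of scale degree 3 in Db major (the diatonic degree 3 is F). Diatonically Db major has Fm (iii) on that degree; Fb–Ab–Cb is instead the major chord native to Db minor, so it takes the label bIII.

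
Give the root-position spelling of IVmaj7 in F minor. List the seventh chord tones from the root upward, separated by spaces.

Bb D F A

IVmaj7 is built on scale degree 4, which is Bb in both F minor and its parallel. In F major the chord on Bb is Bb–D–F–A.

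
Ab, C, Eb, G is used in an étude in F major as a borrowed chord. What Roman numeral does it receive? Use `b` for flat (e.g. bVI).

bIIImaj7

The root Ab is the lowered 3rd scale degree — diatonically F major has A there. Diatonically F major has Am (iii) on that degree; Ab–C–Eb–G is instead the major-seventh chord native to F minor, so it takes the label bIIImaj7.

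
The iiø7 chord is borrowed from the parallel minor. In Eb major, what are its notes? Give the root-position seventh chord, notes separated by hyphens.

The root, F, is scale degree 2 — the same note in Eb major and Eb minor; only the chord quality changes. Building the half-diminished-seventh chord from the parallel minor on F: F–Ab–Cb–Eb.

F-Ab-Cb-Eb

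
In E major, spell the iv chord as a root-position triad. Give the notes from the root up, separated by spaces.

A C E

iv is built on scale degree 4, which is A in both E major and its parallel. Building the minor chord from the parallel minor on A: A–C–E.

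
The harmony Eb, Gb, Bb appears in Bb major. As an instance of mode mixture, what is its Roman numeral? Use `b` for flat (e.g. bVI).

iv

Eb is scale degree 4 in Bb major. Diatonically Bb major has Eb (IV) on that degree; Eb–Gb–Bb is instead the minor chord native to Bb minor, so it takes the label iv.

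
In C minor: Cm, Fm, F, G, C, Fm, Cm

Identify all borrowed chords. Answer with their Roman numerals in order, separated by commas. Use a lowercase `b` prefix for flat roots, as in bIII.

C minor has the diatonic set Cm, Ddim, Eb, Fm, G, Ab, Bb (with V from harmonic minor). Cm, Fm and G are all diatonic. But F (F–A–C) is foreign: the diatonic iv on degree 4 is Fm, whereas F comes from C major. It is labeled IV. C (C–E–G) doesn't fit — on degree 1 C minor would have Cm (i). C is the degree-1 chord of C major, so it is the borrowed I.

IV, I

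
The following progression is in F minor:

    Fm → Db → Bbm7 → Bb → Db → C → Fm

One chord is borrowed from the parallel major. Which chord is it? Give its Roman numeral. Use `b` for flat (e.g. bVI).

The diatonic triads in F minor (with V from harmonic minor) are Fm, Gdim, Ab, Bbm, C, Db, Eb. Fm, Db, Bbm7 and C all belong to that set. But Bb (Bb–D–F) is foreign: the diatonic iv on degree 4 is Bbm, whereas Bb comes from F major. It is labeled IV.

IV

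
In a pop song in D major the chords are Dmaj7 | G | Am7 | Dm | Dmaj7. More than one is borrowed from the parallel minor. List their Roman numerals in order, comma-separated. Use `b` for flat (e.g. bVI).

v7, i

The diatonic triads in D major are D, Em, F#m, G, A, Bm, C#dim. Dmaj7 and G both belong to that set. Am7 (A–C–E–G) doesn't fit — on degree 5 D major would have A (V). Am7 is the degree-5 chord of D minor, so it is the borrowed v7. Dm (D–F–A) doesn't fit — on degree 1 D major would have D (I). Dm is the degree-1 chord of D minor, so it is the borrowed i.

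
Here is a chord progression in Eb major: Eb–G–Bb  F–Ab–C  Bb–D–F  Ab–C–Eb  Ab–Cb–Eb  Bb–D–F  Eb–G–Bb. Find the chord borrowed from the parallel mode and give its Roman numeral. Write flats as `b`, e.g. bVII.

Eb major has the diatonic set Eb, Fm, Gm, Ab, Bb, Cm, Ddim. Of the given chords, Eb–G–Bb = Eb, F–Ab–C = Fm, Bb–D–F = Bb and Ab–C–Eb = Ab are diatonic. Ab–Cb–Eb is not: scale degree 4 in Eb major carries Ab (IV). In Eb minor the chord on that degree is Abm, so here it functions as iv, borrowed from the parallel minor.

iv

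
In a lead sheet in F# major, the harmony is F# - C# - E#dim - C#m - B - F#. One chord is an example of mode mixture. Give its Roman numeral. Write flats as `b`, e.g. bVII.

v

The diatonic triads in F# major are F#, G#m, A#m, B, C#, D#m, E#dim. F#, C#, E#dim and B are all diatonic. C#m (C#–E–G#) is not: scale degree 5 in F# major carries C# (V). In F# minor the chord on that degree is C#m, so here it functions as v, borrowed from the parallel minor.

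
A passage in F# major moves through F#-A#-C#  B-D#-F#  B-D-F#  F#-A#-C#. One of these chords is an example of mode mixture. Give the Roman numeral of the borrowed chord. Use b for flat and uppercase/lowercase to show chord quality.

iv

In F# major the diatonic chords are F#, G#m, A#m, B, C#, D#m, E#dim. Of the given chords, F#–A#–C# = F# and B–D#–F# = B are diatonic. B–D–F# is not: scale degree 4 in F# major carries B (IV). In F# minor the chord on that degree is Bm, so here it functions as iv, borrowed from the parallel minor.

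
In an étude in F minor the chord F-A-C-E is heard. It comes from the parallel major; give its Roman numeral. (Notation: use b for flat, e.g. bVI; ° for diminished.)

The root F is the diatonic 1st degree of F minor; the borrowing shows in the chord quality. The diatonic chord on degree 1 would be Fm (i), but F–A–C–E is the major-seventh chord from F major. As a borrowed chord it is labeled Imaj7.

Imaj7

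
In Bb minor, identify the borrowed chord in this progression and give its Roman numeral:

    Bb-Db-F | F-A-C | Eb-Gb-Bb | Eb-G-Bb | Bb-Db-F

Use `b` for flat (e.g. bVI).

IV

In Bb minor (with V from harmonic minor) the diatonic chords are Bbm, Cdim, Db, Ebm, F, Gb, Ab. Bb–Db–F = Bbm, F–A–C = F and Eb–Gb–Bb = Ebm all belong to that set. Eb–G–Bb doesn't fit — on degree 4 Bb minor would have Ebm (iv). Eb is the degree-4 chord of Bb major, so it is the borrowed IV.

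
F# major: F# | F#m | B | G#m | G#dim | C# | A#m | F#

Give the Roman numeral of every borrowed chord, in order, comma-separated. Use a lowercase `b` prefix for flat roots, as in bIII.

F# major has the diatonic set F#, G#m, A#m, B, C#, D#m, E#dim. F#, B, G#m, C# and A#m all belong to that set. F#m (F#–A–C#) doesn't fit — on degree 1 F# major would have F# (I). F#m is the degree-1 chord of F# minor, so it is the borrowed i. But G#dim (G#–B–D) is foreign: the diatonic ii on degree 2 is G#m, whereas G#dim comes from F# minor. It is labeled ii°.

i, ii°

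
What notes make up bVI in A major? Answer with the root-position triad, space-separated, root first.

The root of bVI is the lowered 6th degree: F# becomes F. Stacking thirds in A minor on F gives F–A–C.

F A C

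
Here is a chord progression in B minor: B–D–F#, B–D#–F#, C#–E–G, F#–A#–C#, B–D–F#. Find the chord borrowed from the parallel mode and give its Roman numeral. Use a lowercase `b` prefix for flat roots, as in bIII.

I

In B minor (with V from harmonic minor) the diatonic chords are Bm, C#dim, D, Em, F#, G, A. B–D–F# = Bm, C#–E–G = C#dim and F#–A#–C# = F# are all diatonic. B–D#–F# doesn't fit — on degree 1 B minor would have Bm (i). B is the degree-1 chord of B major, so it is the borrowed I.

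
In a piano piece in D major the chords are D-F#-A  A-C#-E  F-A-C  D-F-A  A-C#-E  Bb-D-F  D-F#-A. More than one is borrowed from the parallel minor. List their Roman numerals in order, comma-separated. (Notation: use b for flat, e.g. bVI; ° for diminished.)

bIII, i, bVI

The diatonic triads in D major are D, Em, F#m, G, A, Bm, C#dim. D–F#–A = D and A–C#–E = A are both diatonic. F–A–C doesn't fit — on degree 3 D major would have F#m (iii). F is the degree-3 chord of D minor, so it is the borrowed bIII. D–F–A is not: scale degree 1 in D major carries D (I). In D minor the chord on that degree is Dm, so here it functions as i, borrowed from the parallel minor. Bb–D–F doesn't fit — on degree 6 D major would have Bm (vi). Bb is the degree-6 chord of D minor, so it is the borrowed bVI.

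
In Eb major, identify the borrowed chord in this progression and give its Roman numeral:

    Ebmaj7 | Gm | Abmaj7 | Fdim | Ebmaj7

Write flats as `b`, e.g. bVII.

ii°

In Eb major the diatonic chords are Eb, Fm, Gm, Ab, Bb, Cm, Ddim. Of the given chords, Ebmaj7, Gm and Abmaj7 are diatonic. Fdim (F–Ab–Cb) doesn't fit — on degree 2 Eb major would have Fm (ii). Fdim is the degree-2 chord of Eb minor, so it is the borrowed ii°.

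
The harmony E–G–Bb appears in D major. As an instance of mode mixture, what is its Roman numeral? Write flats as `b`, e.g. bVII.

ii°

The root E is the diatonic 2nd degree of D major; the borrowing shows in the chord quality. Diatonically D major has Em (ii) on that degree; E–G–Bb is instead the diminished chord native to D minor, so it takes the label ii°.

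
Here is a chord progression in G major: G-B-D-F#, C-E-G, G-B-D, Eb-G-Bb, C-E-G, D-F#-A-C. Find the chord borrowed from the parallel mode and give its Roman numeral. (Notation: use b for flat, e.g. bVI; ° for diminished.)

bVI

In G major the diatonic chords are G, Am, Bm, C, D, Em, F#dim. G–B–D–F# = Gmaj7, C–E–G = C, G–B–D = G and D–F#–A–C = D7 are all diatonic. Eb–G–Bb is not: scale degree 6 in G major carries Em (vi). In G minor the chord on that degree is Eb, so here it functions as bVI, borrowed from the parallel minor.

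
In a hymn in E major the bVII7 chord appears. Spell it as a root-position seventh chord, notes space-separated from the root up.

D F# A C

bVII7 is built on the lowered scale degree 7. In E major degree 7 is D#; lowered it becomes D. Building the dominant-seventh chord from the parallel minor on D: D–F#–A–C.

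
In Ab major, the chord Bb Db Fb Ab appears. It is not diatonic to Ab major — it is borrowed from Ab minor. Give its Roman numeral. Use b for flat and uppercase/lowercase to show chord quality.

The root Bb is the diatonic 2nd degree of Ab major; the borrowing shows in the chord quality. Bb–Db–Fb–Ab is a half-diminished-seventh chord — the form found in Ab minor, not the diatonic ii (Bbm). Borrowed into Ab major it is written iiø7.

iiø7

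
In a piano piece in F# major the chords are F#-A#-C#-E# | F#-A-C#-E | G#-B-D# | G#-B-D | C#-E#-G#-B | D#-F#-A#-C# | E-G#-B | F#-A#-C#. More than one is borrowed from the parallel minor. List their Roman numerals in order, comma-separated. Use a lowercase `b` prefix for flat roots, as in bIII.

i7, ii°, bVII

The diatonic triads in F# major are F#, G#m, A#m, B, C#, D#m, E#dim. Of the given chords, F#–A#–C#–E# = F#maj7, G#–B–D# = G#m, C#–E#–G#–B = C#7, D#–F#–A#–C# = D#m7 and F#–A#–C# = F# are diatonic. But F#–A–C#–E is foreign: the diatonic I on degree 1 is F#, whereas F#m7 comes from F# minor. It is labeled i7. G#–B–D doesn't fit — on degree 2 F# major would have G#m (ii). G#dim is the degree-2 chord of F# minor, so it is the borrowed ii°. E–G#–B is not: scale degree 7 in F# major carries E#dim (vii°). In F# minor the chord on that degree is E, so here it functions as bVII, borrowed from the parallel minor.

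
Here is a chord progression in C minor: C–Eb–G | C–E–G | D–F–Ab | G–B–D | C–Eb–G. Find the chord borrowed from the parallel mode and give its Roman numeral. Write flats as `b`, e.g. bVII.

In C minor (with V from harmonic minor) the diatonic chords are Cm, Ddim, Eb, Fm, G, Ab, Bb. Of the given chords, C–Eb–G = Cm, D–F–Ab = Ddim and G–B–D = G are diatonic. C–E–G doesn't fit — on degree 1 C minor would have Cm (i). C is the degree-1 chord of C major, so it is the borrowed I.

I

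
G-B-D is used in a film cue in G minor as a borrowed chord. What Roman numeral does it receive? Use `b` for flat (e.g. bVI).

I

The root G is the diatonic 1st degree of G minor; the borrowing shows in the chord quality. G–B–D is a major chord — the form found in G major, not the diatonic i (Gm). Borrowed into G minor it is written I.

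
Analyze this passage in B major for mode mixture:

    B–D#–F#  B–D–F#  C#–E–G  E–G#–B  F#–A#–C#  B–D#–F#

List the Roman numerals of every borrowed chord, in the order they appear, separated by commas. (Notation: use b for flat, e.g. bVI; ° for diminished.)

i, ii°

In B major the diatonic chords are B, C#m, D#m, E, F#, G#m, A#dim. B–D#–F# = B, E–G#–B = E and F#–A#–C# = F# are all diatonic. B–D–F# is not: scale degree 1 in B major carries B (I). In B minor the chord on that degree is Bm, so here it functions as i, borrowed from the parallel minor. C#–E–G is not: scale degree 2 in B major carries C#m (ii). In B minor the chord on that degree is C#dim, so here it functions as ii°, borrowed from the parallel minor.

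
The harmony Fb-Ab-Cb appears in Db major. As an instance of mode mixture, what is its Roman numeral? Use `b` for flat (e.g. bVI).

In Db major scale degree 3 is F; Fb is its lowered form, from Db minor. Diatonically Db major has Fm (iii) on that degree; Fb–Ab–Cb is instead the major chord native to Db minor, so it takes the label bIII.

bIII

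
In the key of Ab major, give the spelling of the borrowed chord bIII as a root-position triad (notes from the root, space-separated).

Cb Eb Gb

bIII is built on the lowered scale degree 3. In Ab major degree 3 is C; lowered it becomes Cb. In Ab minor the chord on Cb is Cb–Eb–Gb.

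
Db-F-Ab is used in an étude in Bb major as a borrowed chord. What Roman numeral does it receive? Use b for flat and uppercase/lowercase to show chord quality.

bIII

Db is the lowered form of scale degree 3 in Bb major (the diatonic degree 3 is D). Diatonically Bb major has Dm (iii) on that degree; Db–F–Ab is instead the major chord native to Bb minor, so it takes the label bIII.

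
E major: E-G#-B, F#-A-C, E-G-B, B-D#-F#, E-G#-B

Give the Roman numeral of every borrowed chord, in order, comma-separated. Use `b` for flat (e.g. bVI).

ii°, i

In E major the diatonic chords are E, F#m, G#m, A, B, C#m, D#dim. E–G#–B = E and B–D#–F# = B are both diatonic. F#–A–C doesn't fit — on degree 2 E major would have F#m (ii). F#dim is the degree-2 chord of E minor, so it is the borrowed ii°. But E–G–B is foreign: the diatonic I on degree 1 is E, whereas Em comes from E minor. It is labeled i.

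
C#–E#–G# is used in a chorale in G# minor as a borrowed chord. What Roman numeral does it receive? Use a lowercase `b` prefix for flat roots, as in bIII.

IV

The root C# is the diatonic 4th degree of G# minor; the borrowing shows in the chord quality. C#–E#–G# is a major chord — the form found in G# major, not the diatonic iv (C#m). Borrowed into G# minor it is written IV.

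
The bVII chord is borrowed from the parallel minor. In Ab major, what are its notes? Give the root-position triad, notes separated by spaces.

Gb Bb Db

Scale degree 7 in Ab major is G. bVII uses the lowered form, Gb, taken from Ab minor. In Ab minor the chord on Gb is Gb–Bb–Db.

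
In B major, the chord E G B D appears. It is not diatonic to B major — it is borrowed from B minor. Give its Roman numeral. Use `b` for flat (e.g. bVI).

iv7

E is scale degree 4 in B major. Diatonically B major has E (IV) on that degree; E–G–B–D is instead the minor-seventh chord native to B minor, so it takes the label iv7.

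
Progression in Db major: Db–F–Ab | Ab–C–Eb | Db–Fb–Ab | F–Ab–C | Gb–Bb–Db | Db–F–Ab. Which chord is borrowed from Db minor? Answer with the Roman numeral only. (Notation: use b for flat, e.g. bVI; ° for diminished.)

i

In Db major the diatonic chords are Db, Ebm, Fm, Gb, Ab, Bbm, Cdim. Db–F–Ab = Db, Ab–C–Eb = Ab, F–Ab–C = Fm and Gb–Bb–Db = Gb are all diatonic. But Db–Fb–Ab is foreign: the diatonic I on degree 1 is Db, whereas Dbm comes from Db minor. It is labeled i.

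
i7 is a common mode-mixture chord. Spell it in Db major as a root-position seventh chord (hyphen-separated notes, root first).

Db-Fb-Ab-Cb

i7 is built on scale degree 1, which is Db in both Db major and its parallel. Building the minor-seventh chord from the parallel minor on Db: Db–Fb–Ab–Cb.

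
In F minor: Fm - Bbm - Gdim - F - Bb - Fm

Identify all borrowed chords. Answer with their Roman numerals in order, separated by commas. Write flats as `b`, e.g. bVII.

I, IV

The diatonic triads in F minor (with V from harmonic minor) are Fm, Gdim, Ab, Bbm, C, Db, Eb. Fm, Bbm and Gdim are all diatonic. F (F–A–C) doesn't fit — on degree 1 F minor would have Fm (i). F is the degree-1 chord of F major, so it is the borrowed I. Bb (Bb–D–F) is not: scale degree 4 in F minor carries Bbm (iv). In F major the chord on that degree is Bb, so here it functions as IV, borrowed from the parallel major.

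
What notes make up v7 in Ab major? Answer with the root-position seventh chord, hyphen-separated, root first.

The root, Eb, is scale degree 5 — the same note in Ab major and Ab minor; only the chord quality changes. Stacking thirds in Ab minor on Eb gives Eb–Gb–Bb–Db.

Eb-Gb-Bb-Db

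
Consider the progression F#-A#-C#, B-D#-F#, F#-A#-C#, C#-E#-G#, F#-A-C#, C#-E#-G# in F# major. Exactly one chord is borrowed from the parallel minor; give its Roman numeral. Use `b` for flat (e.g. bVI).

i

In F# major the diatonic chords are F#, G#m, A#m, B, C#, D#m, E#dim. Of the given chords, F#–A#–C# = F#, B–D#–F# = B and C#–E#–G# = C# are diatonic. F#–A–C# is not: scale degree 1 in F# major carries F# (I). In F# minor the chord on that degree is F#m, so here it functions as i, borrowed from the parallel minor.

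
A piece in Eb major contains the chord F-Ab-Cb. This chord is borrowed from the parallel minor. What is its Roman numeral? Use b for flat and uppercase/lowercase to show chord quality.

The root F is the diatonic 2nd degree of Eb major; the borrowing shows in the chord quality. The diatonic chord on degree 2 would be Fm (ii), but F–Ab–Cb is the diminished chord from Eb minor. As a borrowed chord it is labeled ii°.

ii°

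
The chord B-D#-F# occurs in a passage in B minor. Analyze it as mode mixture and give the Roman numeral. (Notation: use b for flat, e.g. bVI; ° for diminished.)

I

B is scale degree 1 in B minor. The diatonic chord on degree 1 would be Bm (i), but B–D#–F# is the major chord from B major. As a borrowed chord it is labeled I.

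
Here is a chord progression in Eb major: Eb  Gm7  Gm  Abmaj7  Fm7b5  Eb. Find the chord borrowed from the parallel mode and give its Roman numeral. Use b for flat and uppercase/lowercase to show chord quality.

The diatonic triads in Eb major are Eb, Fm, Gm, Ab, Bb, Cm, Ddim. Of the given chords, Eb, Gm7, Gm and Abmaj7 are diatonic. But Fm7b5 (F–Ab–Cb–Eb) is foreign: the diatonic ii on degree 2 is Fm, whereas Fm7b5 comes from Eb minor. It is labeled iiø7.

iiø7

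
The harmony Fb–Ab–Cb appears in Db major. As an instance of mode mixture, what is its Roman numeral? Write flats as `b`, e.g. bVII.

In Db major scale degree 3 is F; Fb is its lowered form, from Db minor. Diatonically Db major has Fm (iii) on that degree; Fb–Ab–Cb is instead the major chord native to Db minor, so it takes the label bIII.

bIII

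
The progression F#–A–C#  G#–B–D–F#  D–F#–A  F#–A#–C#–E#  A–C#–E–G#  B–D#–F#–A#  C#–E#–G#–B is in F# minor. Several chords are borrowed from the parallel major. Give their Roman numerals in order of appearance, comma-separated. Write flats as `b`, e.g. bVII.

Imaj7, IVmaj7

The diatonic triads in F# minor (with V from harmonic minor) are F#m, G#dim, A, Bm, C#, D, E. F#–A–C# = F#m, G#–B–D–F# = G#m7b5, D–F#–A = D, A–C#–E–G# = Amaj7 and C#–E#–G#–B = C#7 are all diatonic. But F#–A#–C#–E# is foreign: the diatonic i on degree 1 is F#m, whereas F#maj7 comes from F# major. It is labeled Imaj7. But B–D#–F#–A# is foreign: the diatonic iv on degree 4 is Bm, whereas Bmaj7 comes from F# major. It is labeled IVmaj7.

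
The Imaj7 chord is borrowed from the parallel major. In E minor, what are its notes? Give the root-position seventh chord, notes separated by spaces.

E G# B D#

Imaj7 is built on scale degree 1, which is E in both E minor and its parallel. In E major the chord on E is E–G#–B–D#.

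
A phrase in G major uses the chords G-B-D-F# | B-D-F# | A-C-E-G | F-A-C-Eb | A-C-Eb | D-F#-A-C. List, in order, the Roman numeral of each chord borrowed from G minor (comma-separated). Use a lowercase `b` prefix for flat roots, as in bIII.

bVII7, ii°

The diatonic triads in G major are G, Am, Bm, C, D, Em, F#dim. Of the given chords, G–B–D–F# = Gmaj7, B–D–F# = Bm, A–C–E–G = Am7 and D–F#–A–C = D7 are diatonic. F–A–C–Eb doesn't fit — on degree 7 G major would have F#dim (vii°). F7 is the degree-7 chord of G minor, so it is the borrowed bVII7. A–C–Eb doesn't fit — on degree 2 G major would have Am (ii). Adim is the degree-2 chord of G minor, so it is the borrowed ii°.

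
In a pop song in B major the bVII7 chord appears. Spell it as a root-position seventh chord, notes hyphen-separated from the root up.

The root of bVII7 is the lowered 7th degree: A# becomes A. Building the dominant-seventh chord from the parallel minor on A: A–C#–E–G.

A-C#-E-G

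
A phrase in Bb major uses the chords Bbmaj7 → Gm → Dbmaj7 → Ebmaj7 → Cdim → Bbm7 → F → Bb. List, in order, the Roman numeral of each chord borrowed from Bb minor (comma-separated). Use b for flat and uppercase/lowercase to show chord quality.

bIIImaj7, ii°, i7

The diatonic triads in Bb major are Bb, Cm, Dm, Eb, F, Gm, Adim. Bbmaj7, Gm, Ebmaj7, F and Bb are all diatonic. But Dbmaj7 (Db–F–Ab–C) is foreign: the diatonic iii on degree 3 is Dm, whereas Dbmaj7 comes from Bb minor. It is labeled bIIImaj7. Cdim (C–Eb–Gb) doesn't fit — on degree 2 Bb major would have Cm (ii). Cdim is the degree-2 chord of Bb minor, so it is the borrowed ii°. Bbm7 (Bb–Db–F–Ab) is not: scale degree 1 in Bb major carries Bb (I). In Bb minor the chord on that degree is Bbm7, so here it functions as i7, borrowed from the parallel minor.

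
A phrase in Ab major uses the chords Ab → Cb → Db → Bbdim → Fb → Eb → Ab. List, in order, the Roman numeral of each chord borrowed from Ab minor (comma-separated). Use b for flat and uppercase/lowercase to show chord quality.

bIII, ii°, bVI

In Ab major the diatonic chords are Ab, Bbm, Cm, Db, Eb, Fm, Gdim. Of the given chords, Ab, Db and Eb are diatonic. Cb (Cb–Eb–Gb) doesn't fit — on degree 3 Ab major would have Cm (iii). Cb is the degree-3 chord of Ab minor, so it is the borrowed bIII. Bbdim (Bb–Db–Fb) doesn't fit — on degree 2 Ab major would have Bbm (ii). Bbdim is the degree-2 chord of Ab minor, so it is the borrowed ii°. Fb (Fb–Ab–Cb) doesn't fit — on degree 6 Ab major would have Fm (vi). Fb is the degree-6 chord of Ab minor, so it is the borrowed bVI.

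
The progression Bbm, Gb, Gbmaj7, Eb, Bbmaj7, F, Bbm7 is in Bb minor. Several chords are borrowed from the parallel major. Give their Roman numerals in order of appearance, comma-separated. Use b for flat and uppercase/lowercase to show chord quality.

IV, Imaj7

In Bb minor (with V from harmonic minor) the diatonic chords are Bbm, Cdim, Db, Ebm, F, Gb, Ab. Bbm, Gb, Gbmaj7, F and Bbm7 are all diatonic. Eb (Eb–G–Bb) is not: scale degree 4 in Bb minor carries Ebm (iv). In Bb major the chord on that degree is Eb, so here it functions as IV, borrowed from the parallel major. Bbmaj7 (Bb–D–F–A) doesn't fit — on degree 1 Bb minor would have Bbm (i). Bbmaj7 is the degree-1 chord of Bb major, so it is the borrowed Imaj7.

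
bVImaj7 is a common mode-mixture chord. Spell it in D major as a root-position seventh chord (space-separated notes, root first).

Bb D F A

bVImaj7 is built on the lowered scale degree 6. In D major degree 6 is B; lowered it becomes Bb. In D minor the chord on Bb is Bb–D–F–A.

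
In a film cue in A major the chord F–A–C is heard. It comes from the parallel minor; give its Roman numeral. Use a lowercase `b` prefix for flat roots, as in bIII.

In A major scale degree 6 is F#; F is its lowered form, from A minor. F–A–C is a major chord — the form found in A minor, not the diatonic vi (F#m). Borrowed into A major it is written bVI.

bVI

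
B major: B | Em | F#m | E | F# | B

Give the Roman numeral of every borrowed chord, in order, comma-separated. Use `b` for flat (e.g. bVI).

iv, v

In B major the diatonic chords are B, C#m, D#m, E, F#, G#m, A#dim. B, E and F# all belong to that set. But Em (E–G–B) is foreign: the diatonic IV on degree 4 is E, whereas Em comes from B minor. It is labeled iv. F#m (F#–A–C#) is not: scale degree 5 in B major carries F# (V). In B minor the chord on that degree is F#m, so here it functions as v, borrowed from the parallel minor.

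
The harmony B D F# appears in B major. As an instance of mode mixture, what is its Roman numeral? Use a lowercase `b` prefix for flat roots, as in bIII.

i

B is scale degree 1 in B major. The diatonic chord on degree 1 would be B (I), but B–D–F# is the minor chord from B minor. As a borrowed chord it is labeled i.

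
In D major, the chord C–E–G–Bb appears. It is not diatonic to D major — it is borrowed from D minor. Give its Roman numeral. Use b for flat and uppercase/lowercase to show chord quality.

bVII7

C is the lowered form of scale degree 7 in D major (the diatonic degree 7 is C#). The diatonic chord on degree 7 would be C#dim (vii°), but C–E–G–Bb is the dominant-seventh chord from D minor. As a borrowed chord it is labeled bVII7.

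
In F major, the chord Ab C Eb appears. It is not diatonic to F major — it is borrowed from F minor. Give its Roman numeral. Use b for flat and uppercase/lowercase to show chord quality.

bIII

In F major scale degree 3 is A; Ab is its lowered form, from F minor. The diatonic chord on degree 3 would be Am (iii), but Ab–C–Eb is the major chord from F minor. As a borrowed chord it is labeled bIII.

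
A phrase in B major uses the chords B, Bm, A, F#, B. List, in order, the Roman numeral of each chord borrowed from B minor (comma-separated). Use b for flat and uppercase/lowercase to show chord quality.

The diatonic triads in B major are B, C#m, D#m, E, F#, G#m, A#dim. B and F# are both diatonic. But Bm (B–D–F#) is foreign: the diatonic I on degree 1 is B, whereas Bm comes from B minor. It is labeled i. A (A–C#–E) is not: scale degree 7 in B major carries A#dim (vii°). In B minor the chord on that degree is A, so here it functions as bVII, borrowed from the parallel minor.

i, bVII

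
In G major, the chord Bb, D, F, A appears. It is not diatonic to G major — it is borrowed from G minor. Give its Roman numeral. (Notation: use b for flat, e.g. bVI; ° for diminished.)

bIIImaj7

The root Bb is the lowered 3rd scale degree — diatonically G major has B there. Bb–D–F–A is a major-seventh chord — the form found in G minor, not the diatonic iii (Bm). Borrowed into G major it is written bIIImaj7.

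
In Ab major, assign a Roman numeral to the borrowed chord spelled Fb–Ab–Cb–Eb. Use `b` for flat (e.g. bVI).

bVImaj7

The root Fb is the lowered 6th scale degree — diatonically Ab major has F there. The diatonic chord on degree 6 would be Fm (vi), but Fb–Ab–Cb–Eb is the major-seventh chord from Ab minor. As a borrowed chord it is labeled bVImaj7.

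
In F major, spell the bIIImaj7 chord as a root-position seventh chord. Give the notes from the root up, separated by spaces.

Ab C Eb G

bIIImaj7 is built on the lowered scale degree 3. In F major degree 3 is A; lowered it becomes Ab. Building the major-seventh chord from the parallel minor on Ab: Ab–C–Eb–G.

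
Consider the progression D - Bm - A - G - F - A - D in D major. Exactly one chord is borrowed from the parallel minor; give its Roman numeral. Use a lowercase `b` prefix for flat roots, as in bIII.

In D major the diatonic chords are D, Em, F#m, G, A, Bm, C#dim. Of the given chords, D, Bm, A and G are diatonic. F (F–A–C) doesn't fit — on degree 3 D major would have F#m (iii). F is the degree-3 chord of D minor, so it is the borrowed bIII.

bIII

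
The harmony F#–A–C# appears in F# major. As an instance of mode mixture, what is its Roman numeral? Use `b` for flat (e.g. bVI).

i

The root F# is the diatonic 1st degree of F# major; the borrowing shows in the chord quality. The diatonic chord on degree 1 would be F# (I), but F#–A–C# is the minor chord from F# minor. As a borrowed chord it is labeled i.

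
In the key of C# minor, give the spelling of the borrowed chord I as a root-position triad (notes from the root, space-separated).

C# E# G#

The root, C#, is scale degree 1 — the same note in C# minor and C# major; only the chord quality changes. Building the major chord from the parallel major on C#: C#–E#–G#.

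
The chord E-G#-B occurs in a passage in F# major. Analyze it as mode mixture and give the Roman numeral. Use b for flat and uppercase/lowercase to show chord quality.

In F# major scale degree 7 is E#; E is its lowered form, from F# minor. E–G#–B is a major chord — the form found in F# minor, not the diatonic vii° (E#dim). Borrowed into F# major it is written bVII.

bVII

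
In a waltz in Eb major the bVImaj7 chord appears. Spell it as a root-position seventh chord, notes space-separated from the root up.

The root of bVImaj7 is the lowered 6th degree: C becomes Cb. In Eb minor the chord on Cb is Cb–Eb–Gb–Bb.

Cb Eb Gb Bb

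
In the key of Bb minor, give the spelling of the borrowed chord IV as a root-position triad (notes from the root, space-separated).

IV is built on scale degree 4, which is Eb in both Bb minor and its parallel. Stacking thirds in Bb major on Eb gives Eb–G–Bb.

Eb G Bb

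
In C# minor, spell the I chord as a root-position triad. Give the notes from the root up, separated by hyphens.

The root, C#, is scale degree 1 — the same note in C# minor and C# major; only the chord quality changes. In C# major the chord on C# is C#–E#–G#.

C#-E#-G#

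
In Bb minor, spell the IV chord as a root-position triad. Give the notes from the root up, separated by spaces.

Eb G Bb

The root, Eb, is scale degree 4 — the same note in Bb minor and Bb major; only the chord quality changes. Building the major chord from the parallel major on Eb: Eb–G–Bb.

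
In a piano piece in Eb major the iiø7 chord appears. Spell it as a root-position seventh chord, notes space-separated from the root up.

iiø7 is built on scale degree 2, which is F in both Eb major and its parallel. Stacking thirds in Eb minor on F gives F–Ab–Cb–Eb.

F Ab Cb Eb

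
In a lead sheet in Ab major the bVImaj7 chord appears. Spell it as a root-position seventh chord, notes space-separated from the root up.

Scale degree 6 in Ab major is F. bVImaj7 uses the lowered form, Fb, taken from Ab minor. Stacking thirds in Ab minor on Fb gives Fb–Ab–Cb–Eb.

Fb Ab Cb Eb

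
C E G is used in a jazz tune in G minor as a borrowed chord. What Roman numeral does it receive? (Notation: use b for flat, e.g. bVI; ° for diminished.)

C is scale degree 4 in G minor. C–E–G is a major chord — the form found in G major, not the diatonic iv (Cm). Borrowed into G minor it is written IV.

IV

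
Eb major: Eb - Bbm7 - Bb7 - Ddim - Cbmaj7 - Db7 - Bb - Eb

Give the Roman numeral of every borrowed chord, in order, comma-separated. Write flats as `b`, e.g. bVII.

v7, bVImaj7, bVII7

Eb major has the diatonic set Eb, Fm, Gm, Ab, Bb, Cm, Ddim. Eb, Bb7, Ddim and Bb all belong to that set. Bbm7 (Bb–Db–F–Ab) doesn't fit — on degree 5 Eb major would have Bb (V). Bbm7 is the degree-5 chord of Eb minor, so it is the borrowed v7. Cbmaj7 (Cb–Eb–Gb–Bb) is not: scale degree 6 in Eb major carries Cm (vi). In Eb minor the chord on that degree is Cbmaj7, so here it functions as bVImaj7, borrowed from the parallel minor. But Db7 (Db–F–Ab–Cb) is foreign: the diatonic vii° on degree 7 is Ddim, whereas Db7 comes from Eb minor. It is labeled bVII7.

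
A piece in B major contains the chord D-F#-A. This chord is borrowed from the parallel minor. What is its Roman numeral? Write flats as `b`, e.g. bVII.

bIII

D is the lowered form of scale degree 3 in B major (the diatonic degree 3 is D#). The diatonic chord on degree 3 would be D#m (iii), but D–F#–A is the major chord from B minor. As a borrowed chord it is labeled bIII.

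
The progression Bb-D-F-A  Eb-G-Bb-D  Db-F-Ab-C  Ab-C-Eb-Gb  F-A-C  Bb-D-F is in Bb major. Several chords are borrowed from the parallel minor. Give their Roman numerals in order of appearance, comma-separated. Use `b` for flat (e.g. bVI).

The diatonic triads in Bb major are Bb, Cm, Dm, Eb, F, Gm, Adim. Bb–D–F–A = Bbmaj7, Eb–G–Bb–D = Ebmaj7, F–A–C = F and Bb–D–F = Bb are all diatonic. Db–F–Ab–C doesn't fit — on degree 3 Bb major would have Dm (iii). Dbmaj7 is the degree-3 chord of Bb minor, so it is the borrowed bIIImaj7. Ab–C–Eb–Gb doesn't fit — on degree 7 Bb major would have Adim (vii°). Ab7 is the degree-7 chord of Bb minor, so it is the borrowed bVII7.

bIIImaj7, bVII7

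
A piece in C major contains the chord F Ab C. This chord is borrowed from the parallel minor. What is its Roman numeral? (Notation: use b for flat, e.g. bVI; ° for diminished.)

The root F is the diatonic 4th degree of C major; the borrowing shows in the chord quality. Diatonically C major has F (IV) on that degree; F–Ab–C is instead the minor chord native to C minor, so it takes the label iv.

iv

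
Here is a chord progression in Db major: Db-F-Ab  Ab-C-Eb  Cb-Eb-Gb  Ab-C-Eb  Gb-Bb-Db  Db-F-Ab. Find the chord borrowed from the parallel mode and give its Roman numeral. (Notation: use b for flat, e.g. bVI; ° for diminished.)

The diatonic triads in Db major are Db, Ebm, Fm, Gb, Ab, Bbm, Cdim. Db–F–Ab = Db, Ab–C–Eb = Ab and Gb–Bb–Db = Gb are all diatonic. Cb–Eb–Gb is not: scale degree 7 in Db major carries Cdim (vii°). In Db minor the chord on that degree is Cb, so here it functions as bVII, borrowed from the parallel minor.

bVII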